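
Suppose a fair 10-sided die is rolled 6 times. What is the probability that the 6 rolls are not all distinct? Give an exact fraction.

1061/1250

P(all 6 different) = 10/10 · 9/10 · ··· · 5/10 = 189/1250.
P(at least two equal) = 1 − 189/1250 = 1061/1250.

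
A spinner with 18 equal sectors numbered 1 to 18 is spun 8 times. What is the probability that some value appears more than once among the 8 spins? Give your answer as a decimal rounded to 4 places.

0.8399

P(all 8 different) = 18/18 · 17/18 · ··· · 11/18 ≈ 0.1601.
P(at least two equal) = 1 − 0.1601 = 0.8399.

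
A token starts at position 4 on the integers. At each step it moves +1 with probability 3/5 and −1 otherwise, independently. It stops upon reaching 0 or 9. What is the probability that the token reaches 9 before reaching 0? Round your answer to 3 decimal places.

Let r = q/p = (2/5)/(3/5) = 2/3. The recurrence P(i) = p·P(i+1) + q·P(i−1) with P(0)=0, P(9)=1 gives P(i) = (1 − r^i)/(1 − r^9).
P(4) = (1 − (2/3)^4) / (1 − (2/3)^9) = 15795/19171 ≈ 0.824.

0.824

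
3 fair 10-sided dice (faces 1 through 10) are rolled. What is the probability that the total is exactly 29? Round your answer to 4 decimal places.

0.0030

There are 10^3 = 1000 equally likely outcomes.
The number of ordered 3-tuples from {1,…,10} summing to 29 is 3.
P(sum = 29) = 3/1000 ≈ 0.0030.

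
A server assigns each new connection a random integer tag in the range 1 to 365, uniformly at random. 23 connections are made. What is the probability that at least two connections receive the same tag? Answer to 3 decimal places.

It's easier to compute the probability that all 23 are distinct.
P(all distinct) = 365/365 · 364/365 · ··· · 343/365 ≈ 0.493.
So the probability of at least one match is 1 − 0.493 = 0.507.

0.507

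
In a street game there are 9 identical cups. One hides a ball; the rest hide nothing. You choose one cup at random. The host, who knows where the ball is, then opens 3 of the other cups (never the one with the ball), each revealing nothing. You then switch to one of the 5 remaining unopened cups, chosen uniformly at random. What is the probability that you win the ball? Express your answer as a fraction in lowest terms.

8/45

Your original cup holds the ball with probability 1/9, so the other 8 collectively hold it with probability 8/9.
The host can always find 3 empty cups to open, so the reveals don't change that 8/9; it is now spread over the 5 remaining unopened cups.
P(win by switching) = (8/9) · (1/5) = 8/45.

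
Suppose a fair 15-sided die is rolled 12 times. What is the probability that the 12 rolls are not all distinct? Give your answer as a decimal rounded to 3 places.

0.998

P(all 12 different) = 15/15 · 14/15 · ··· · 4/15 ≈ 0.002.
P(at least two equal) = 1 − 0.002 = 0.998.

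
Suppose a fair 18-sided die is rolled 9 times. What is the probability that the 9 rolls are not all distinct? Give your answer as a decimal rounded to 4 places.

0.9111

P(all 9 different) = 18/18 · 17/18 · ··· · 10/18 ≈ 0.0889.
P(at least two equal) = 1 − 0.0889 = 0.9111.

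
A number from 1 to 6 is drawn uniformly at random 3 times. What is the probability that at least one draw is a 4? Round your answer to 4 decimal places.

P(no draw is a 4) = (5/6)^3 ≈ 0.5787.
P(at least one) = 1 − 0.5787 = 0.4213.

0.4213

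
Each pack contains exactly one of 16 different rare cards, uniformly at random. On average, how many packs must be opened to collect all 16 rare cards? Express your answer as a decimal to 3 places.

54.092

After i distinct types are collected, each trial gives a new one with probability (16−i)/16, so the expected wait for the next new type is 16/(16−i).
E = 16/16 + 16/15 + 16/14 + 16/13 + 16/12 + 16/11 + 16/10 + 16/9 + 16/8 + 16/7 + 16/6 + 16/5 + 16/4 + 16/3 + 16/2 + 16/1 = 2436559/45045 ≈ 54.092.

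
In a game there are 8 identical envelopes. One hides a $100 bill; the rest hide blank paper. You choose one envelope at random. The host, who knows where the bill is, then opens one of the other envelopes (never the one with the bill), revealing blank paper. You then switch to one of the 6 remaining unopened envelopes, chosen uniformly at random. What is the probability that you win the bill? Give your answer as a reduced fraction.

7/48

Your original envelope holds the bill with probability 1/8, so the other 7 collectively hold it with probability 7/8.
The host can always find an empty envelope to open, so this doesn't change that 7/8; it is now spread over the 6 remaining unopened envelopes.
P(win by switching) = (7/8) · (1/6) = 7/48.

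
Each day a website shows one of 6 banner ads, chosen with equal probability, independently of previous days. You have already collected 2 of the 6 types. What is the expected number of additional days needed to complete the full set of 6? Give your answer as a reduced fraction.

Starting from 2 distinct types, each trial gives a new one with probability (6−i)/6 when i types are held, so the wait for the next new type is 6/(6−i).
E = 6/4 + 6/3 + 6/2 + 6/1 = 25/2.

25/2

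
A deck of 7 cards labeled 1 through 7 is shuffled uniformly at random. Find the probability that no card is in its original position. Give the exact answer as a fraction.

This is the derangement probability: permutations of 7 with no fixed point.
D(7) = 7! · (1 − 1/1! + 1/2! − ··· + (−1)^7/7!) = 1854.
P = 1854/5040 = 103/280.

103/280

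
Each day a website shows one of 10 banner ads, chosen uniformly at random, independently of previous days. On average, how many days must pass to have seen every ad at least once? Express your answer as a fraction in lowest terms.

7381/252

After i distinct types are collected, each trial gives a new one with probability (10−i)/10, so the expected wait for the next new type is 10/(10−i).
E = 10/10 + 10/9 + 10/8 + 10/7 + 10/6 + 10/5 + 10/4 + 10/3 + 10/2 + 10/1 = 7381/252.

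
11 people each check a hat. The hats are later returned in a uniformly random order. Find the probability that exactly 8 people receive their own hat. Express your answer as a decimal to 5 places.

0.00001

Choose which 8 of the 11 are fixed: C(11,8) = 165 ways.
The remaining 3 must have no fixed point: D(3) = 2.
P = 165·2/39916800 = 1/120960 ≈ 0.00001.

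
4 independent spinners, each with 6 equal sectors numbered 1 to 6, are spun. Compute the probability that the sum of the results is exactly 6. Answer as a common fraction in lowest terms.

5/648

There are 6^4 = 1296 equally likely outcomes.
The number of ordered 4-tuples from {1,…,6} summing to 6 is 10.
P(sum = 6) = 10/1296 = 5/648.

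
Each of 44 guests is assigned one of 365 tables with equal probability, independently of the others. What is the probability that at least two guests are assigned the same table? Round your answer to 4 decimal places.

It's easier to compute the probability that all 44 are distinct.
P(all distinct) = 365/365 · 364/365 · ··· · 322/365 ≈ 0.0671.
So the probability of at least one match is 1 − 0.0671 = 0.9329.

0.9329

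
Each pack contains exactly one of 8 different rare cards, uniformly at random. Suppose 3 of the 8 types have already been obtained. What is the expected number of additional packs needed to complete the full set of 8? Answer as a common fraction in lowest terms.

Starting from 3 distinct types, each trial gives a new one with probability (8−i)/8 when i types are held, so the wait for the next new type is 8/(8−i).
E = 8/5 + 8/4 + 8/3 + 8/2 + 8/1 = 274/15.

274/15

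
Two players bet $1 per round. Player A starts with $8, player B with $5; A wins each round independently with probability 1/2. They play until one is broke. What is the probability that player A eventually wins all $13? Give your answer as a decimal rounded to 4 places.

With a fair step, P(i) = ½P(i−1) + ½P(i+1) with P(0)=0, P(13)=1 has the linear solution P(i) = i/13.
P(8) = 8/13 ≈ 0.6154.

0.6154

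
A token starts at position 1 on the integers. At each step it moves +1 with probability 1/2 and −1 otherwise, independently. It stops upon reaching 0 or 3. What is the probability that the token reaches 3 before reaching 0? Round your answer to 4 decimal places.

With a fair step, P(i) = ½P(i−1) + ½P(i+1) with P(0)=0, P(3)=1 has the linear solution P(i) = i/3.
P(1) = 1/3 ≈ 0.3333.

0.3333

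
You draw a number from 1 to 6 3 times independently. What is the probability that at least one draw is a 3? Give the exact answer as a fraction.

P(no draw is a 3) = (5/6)^3 = 125/216.
P(at least one) = 1 − 125/216 = 91/216.

91/216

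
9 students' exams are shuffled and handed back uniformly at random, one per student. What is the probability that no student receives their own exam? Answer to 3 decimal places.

0.368

This is the derangement probability: permutations of 9 with no fixed point.
D(9) = 9! · (1 − 1/1! + 1/2! − ··· + (−1)^9/9!) = 133496.
P = 133496/362880 = 16687/45360 ≈ 0.368.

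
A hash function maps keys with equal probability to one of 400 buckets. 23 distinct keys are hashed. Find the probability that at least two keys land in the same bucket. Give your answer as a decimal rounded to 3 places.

It's easier to compute the probability that all 23 are distinct.
P(all distinct) = 400/400 · 399/400 · ··· · 378/400 ≈ 0.525.
So the probability of at least one match is 1 − 0.525 = 0.475.

0.475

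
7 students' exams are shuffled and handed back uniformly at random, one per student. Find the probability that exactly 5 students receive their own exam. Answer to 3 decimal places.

0.004

Choose which 5 of the 7 are fixed: C(7,5) = 21 ways.
The remaining 2 must have no fixed point: D(2) = 1.
P = 21·1/5040 = 1/240 ≈ 0.004.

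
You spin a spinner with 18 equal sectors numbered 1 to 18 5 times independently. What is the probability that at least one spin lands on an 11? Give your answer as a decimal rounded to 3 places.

P(no spin lands on an 11) = (17/18)^5 ≈ 0.751.
P(at least one) = 1 − 0.751 = 0.249.

0.249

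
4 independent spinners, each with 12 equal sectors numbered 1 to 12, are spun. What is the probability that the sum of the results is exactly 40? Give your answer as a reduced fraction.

There are 12^4 = 20736 equally likely outcomes.
The number of ordered 4-tuples from {1,…,12} summing to 40 is 165.
P(sum = 40) = 165/20736 = 55/6912.

55/6912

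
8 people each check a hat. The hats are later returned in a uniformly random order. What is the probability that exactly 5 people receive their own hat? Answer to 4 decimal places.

0.0028

Choose which 5 of the 8 are fixed: C(8,5) = 56 ways.
The remaining 3 must have no fixed point: D(3) = 2.
P = 56·2/40320 = 1/360 ≈ 0.0028.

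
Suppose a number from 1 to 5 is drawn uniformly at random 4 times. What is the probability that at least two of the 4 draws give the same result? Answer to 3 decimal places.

0.808

P(all 4 different) = 5/5 · 4/5 · ··· · 2/5 ≈ 0.192.
P(at least two equal) = 1 − 0.192 = 0.808.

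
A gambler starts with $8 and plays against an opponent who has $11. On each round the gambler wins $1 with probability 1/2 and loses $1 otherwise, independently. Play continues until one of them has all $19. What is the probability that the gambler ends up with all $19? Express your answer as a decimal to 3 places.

With a fair step, P(i) = ½P(i−1) + ½P(i+1) with P(0)=0, P(19)=1 has the linear solution P(i) = i/19.
P(8) = 8/19 ≈ 0.421.

0.421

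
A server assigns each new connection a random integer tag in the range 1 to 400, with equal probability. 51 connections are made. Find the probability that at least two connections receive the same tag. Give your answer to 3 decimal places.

0.964

It's easier to compute the probability that all 51 are distinct.
P(all distinct) = 400/400 · 399/400 · ··· · 350/400 ≈ 0.036.
So the probability of at least one match is 1 − 0.036 = 0.964.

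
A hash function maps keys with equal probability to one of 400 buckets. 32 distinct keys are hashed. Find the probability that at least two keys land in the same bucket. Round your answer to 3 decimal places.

0.720

It's easier to compute the probability that all 32 are distinct.
P(all distinct) = 400/400 · 399/400 · ··· · 369/400 ≈ 0.280.
So the probability of at least one match is 1 − 0.280 = 0.720.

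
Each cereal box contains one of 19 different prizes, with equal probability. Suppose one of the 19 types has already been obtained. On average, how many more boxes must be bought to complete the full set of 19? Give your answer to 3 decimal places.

66.407

Starting from 1 distinct type, each trial gives a new one with probability (19−i)/19 when i types are held, so the wait for the next new type is 19/(19−i).
E = 19/18 + 19/17 + 19/16 + 19/15 + 19/14 + 19/13 + 19/12 + 19/11 + 19/10 + 19/9 + 19/8 + 19/7 + 19/6 + 19/5 + 19/4 + 19/3 + 19/2 + 19/1 = 271211719/4084080 ≈ 66.407.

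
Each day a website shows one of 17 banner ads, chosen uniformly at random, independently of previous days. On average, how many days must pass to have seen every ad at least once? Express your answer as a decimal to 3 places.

58.472

After i distinct types are collected, each trial gives a new one with probability (17−i)/17, so the expected wait for the next new type is 17/(17−i).
E = 17/17 + 17/16 + 17/15 + 17/14 + 17/13 + 17/12 + 17/11 + 17/10 + 17/9 + 17/8 + 17/7 + 17/6 + 17/5 + 17/4 + 17/3 + 17/2 + 17/1 = 42142223/720720 ≈ 58.472.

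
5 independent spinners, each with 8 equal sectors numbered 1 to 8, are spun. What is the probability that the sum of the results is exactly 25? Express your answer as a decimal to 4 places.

There are 8^5 = 32768 equally likely outcomes.
The number of ordered 5-tuples from {1,…,8} summing to 25 is 2226.
P(sum = 25) = 2226/32768 = 1113/16384 ≈ 0.0679.

0.0679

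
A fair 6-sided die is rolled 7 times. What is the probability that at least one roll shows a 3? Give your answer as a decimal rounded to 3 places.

0.721

P(no roll shows a 3) = (5/6)^7 ≈ 0.279.
P(at least one) = 1 − 0.279 = 0.721.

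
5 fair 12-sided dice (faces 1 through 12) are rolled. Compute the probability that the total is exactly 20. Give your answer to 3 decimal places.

0.015

There are 12^5 = 248832 equally likely outcomes.
The number of ordered 5-tuples from {1,…,12} summing to 20 is 3701.
P(sum = 20) = 3701/248832 ≈ 0.015.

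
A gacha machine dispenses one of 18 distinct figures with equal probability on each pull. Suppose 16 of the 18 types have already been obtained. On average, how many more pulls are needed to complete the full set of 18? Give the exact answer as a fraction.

27

Starting from 16 distinct types, each trial gives a new one with probability (18−i)/18 when i types are held, so the wait for the next new type is 18/(18−i).
E = 18/2 + 18/1 = 27.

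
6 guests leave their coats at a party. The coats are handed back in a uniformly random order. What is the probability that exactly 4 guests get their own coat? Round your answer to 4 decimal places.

0.0208

Choose which 4 of the 6 are fixed: C(6,4) = 15 ways.
The remaining 2 must have no fixed point: D(2) = 1.
P = 15·1/720 = 1/48 ≈ 0.0208.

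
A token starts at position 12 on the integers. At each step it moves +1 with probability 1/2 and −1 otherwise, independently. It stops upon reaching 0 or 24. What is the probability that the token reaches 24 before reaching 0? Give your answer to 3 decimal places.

With a fair step, P(i) = ½P(i−1) + ½P(i+1) with P(0)=0, P(24)=1 has the linear solution P(i) = i/24.
P(12) = 12/24 = 1/2 ≈ 0.500.

0.500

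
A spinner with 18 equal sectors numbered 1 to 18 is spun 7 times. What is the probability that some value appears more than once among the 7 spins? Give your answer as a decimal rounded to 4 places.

0.7380

P(all 7 different) = 18/18 · 17/18 · ··· · 12/18 ≈ 0.2620.
P(at least two equal) = 1 − 0.2620 = 0.7380.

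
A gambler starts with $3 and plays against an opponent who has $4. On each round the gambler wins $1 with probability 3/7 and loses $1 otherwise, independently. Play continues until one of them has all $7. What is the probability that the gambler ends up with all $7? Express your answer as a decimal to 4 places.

0.2111

Let r = q/p = (4/7)/(3/7) = 4/3. The recurrence P(i) = p·P(i+1) + q·P(i−1) with P(0)=0, P(7)=1 gives P(i) = (1 − r^i)/(1 − r^7).
P(3) = (1 − (4/3)^3) / (1 − (4/3)^7) = 2997/14197 ≈ 0.2111.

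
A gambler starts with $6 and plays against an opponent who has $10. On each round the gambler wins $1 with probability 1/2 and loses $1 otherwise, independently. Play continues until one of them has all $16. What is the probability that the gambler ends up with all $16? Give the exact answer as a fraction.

3/8

With a fair step, P(i) = ½P(i−1) + ½P(i+1) with P(0)=0, P(16)=1 has the linear solution P(i) = i/16.
P(6) = 6/16 = 3/8.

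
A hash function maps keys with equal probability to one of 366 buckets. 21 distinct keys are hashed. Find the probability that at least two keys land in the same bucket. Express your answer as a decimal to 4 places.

It's easier to compute the probability that all 21 are distinct.
P(all distinct) = 366/366 · 365/366 · ··· · 346/366 ≈ 0.5572.
So the probability of at least one match is 1 − 0.5572 = 0.4428.

0.4428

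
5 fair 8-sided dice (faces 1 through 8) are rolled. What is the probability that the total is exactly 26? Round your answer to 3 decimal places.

There are 8^5 = 32768 equally likely outcomes.
The number of ordered 5-tuples from {1,…,8} summing to 26 is 2010.
P(sum = 26) = 2010/32768 = 1005/16384 ≈ 0.061.

0.061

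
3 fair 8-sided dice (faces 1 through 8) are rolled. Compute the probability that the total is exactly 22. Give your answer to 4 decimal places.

There are 8^3 = 512 equally likely outcomes.
The number of ordered 3-tuples from {1,…,8} summing to 22 is 6.
P(sum = 22) = 6/512 = 3/256 ≈ 0.0117.

0.0117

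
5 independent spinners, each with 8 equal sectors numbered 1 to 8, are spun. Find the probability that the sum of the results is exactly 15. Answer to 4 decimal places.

There are 8^5 = 32768 equally likely outcomes.
The number of ordered 5-tuples from {1,…,8} summing to 15 is 926.
P(sum = 15) = 926/32768 = 463/16384 ≈ 0.0283.

0.0283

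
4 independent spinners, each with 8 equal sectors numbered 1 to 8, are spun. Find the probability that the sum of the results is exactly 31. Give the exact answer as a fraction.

1/1024

There are 8^4 = 4096 equally likely outcomes.
The number of ordered 4-tuples from {1,…,8} summing to 31 is 4.
P(sum = 31) = 4/4096 = 1/1024.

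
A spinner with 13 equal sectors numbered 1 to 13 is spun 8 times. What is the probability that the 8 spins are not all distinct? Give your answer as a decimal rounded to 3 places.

P(all 8 different) = 13/13 · 12/13 · ··· · 6/13 ≈ 0.064.
P(at least two equal) = 1 − 0.064 = 0.936.

0.936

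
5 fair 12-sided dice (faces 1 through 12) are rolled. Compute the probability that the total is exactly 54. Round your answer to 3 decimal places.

0.001

There are 12^5 = 248832 equally likely outcomes.
The number of ordered 5-tuples from {1,…,12} summing to 54 is 210.
P(sum = 54) = 210/248832 = 35/41472 ≈ 0.001.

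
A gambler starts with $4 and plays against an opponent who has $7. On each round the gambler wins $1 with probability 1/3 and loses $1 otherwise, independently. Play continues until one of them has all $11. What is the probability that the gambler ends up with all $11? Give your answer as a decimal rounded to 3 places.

0.007

Let r = q/p = (2/3)/(1/3) = 2. The recurrence P(i) = p·P(i+1) + q·P(i−1) with P(0)=0, P(11)=1 gives P(i) = (1 − r^i)/(1 − r^11).
P(4) = (1 − (2)^4) / (1 − (2)^11) = 15/2047 ≈ 0.007.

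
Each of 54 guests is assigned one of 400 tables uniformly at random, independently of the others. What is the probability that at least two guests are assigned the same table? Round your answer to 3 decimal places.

It's easier to compute the probability that all 54 are distinct.
P(all distinct) = 400/400 · 399/400 · ··· · 347/400 ≈ 0.024.
So the probability of at least one match is 1 − 0.024 = 0.976.

0.976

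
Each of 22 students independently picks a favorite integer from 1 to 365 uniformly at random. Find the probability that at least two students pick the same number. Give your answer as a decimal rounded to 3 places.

It's easier to compute the probability that all 22 are distinct.
P(all distinct) = 365/365 · 364/365 · ··· · 344/365 ≈ 0.524.
So the probability of at least one match is 1 − 0.524 = 0.476.

0.476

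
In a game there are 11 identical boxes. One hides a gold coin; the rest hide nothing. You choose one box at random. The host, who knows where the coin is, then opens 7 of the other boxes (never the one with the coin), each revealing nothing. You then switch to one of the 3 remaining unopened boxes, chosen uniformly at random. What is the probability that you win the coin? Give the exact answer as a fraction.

10/33

Your original box holds the coin with probability 1/11, so the other 10 collectively hold it with probability 10/11.
The host can always find 7 empty boxes to open, so the reveals don't change that 10/11; it is now spread over the 3 remaining unopened boxes.
P(win by switching) = (10/11) · (1/3) = 10/33.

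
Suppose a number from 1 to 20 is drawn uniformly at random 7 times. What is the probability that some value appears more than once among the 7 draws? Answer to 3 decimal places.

0.695

P(all 7 different) = 20/20 · 19/20 · ··· · 14/20 ≈ 0.305.
P(at least two equal) = 1 − 0.305 = 0.695.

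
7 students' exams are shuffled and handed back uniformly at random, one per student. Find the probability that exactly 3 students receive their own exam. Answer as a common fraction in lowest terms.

1/16

Choose which 3 of the 7 are fixed: C(7,3) = 35 ways.
The remaining 4 must have no fixed point: D(4) = 9.
P = 35·9/5040 = 1/16.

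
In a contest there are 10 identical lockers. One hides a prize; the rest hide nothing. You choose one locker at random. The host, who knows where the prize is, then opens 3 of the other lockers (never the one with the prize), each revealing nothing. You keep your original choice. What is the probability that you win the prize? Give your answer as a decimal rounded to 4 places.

The host can always open 3 empty lockers regardless of your choice, so the reveals give no information about your original locker.
P(win by staying) = 1/10 ≈ 0.1000.

0.1000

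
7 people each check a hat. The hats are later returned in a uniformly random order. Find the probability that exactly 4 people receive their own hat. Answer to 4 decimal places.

0.0139

Choose which 4 of the 7 are fixed: C(7,4) = 35 ways.
The remaining 3 must have no fixed point: D(3) = 2.
P = 35·2/5040 = 1/72 ≈ 0.0139.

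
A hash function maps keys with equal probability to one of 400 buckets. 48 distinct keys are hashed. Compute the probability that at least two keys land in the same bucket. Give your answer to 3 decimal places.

It's easier to compute the probability that all 48 are distinct.
P(all distinct) = 400/400 · 399/400 · ··· · 353/400 ≈ 0.053.
So the probability of at least one match is 1 − 0.053 = 0.947.

0.947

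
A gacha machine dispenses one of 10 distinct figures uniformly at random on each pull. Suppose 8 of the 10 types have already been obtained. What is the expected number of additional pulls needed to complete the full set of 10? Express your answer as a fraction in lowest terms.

15

Starting from 8 distinct types, each trial gives a new one with probability (10−i)/10 when i types are held, so the wait for the next new type is 10/(10−i).
E = 10/2 + 10/1 = 15.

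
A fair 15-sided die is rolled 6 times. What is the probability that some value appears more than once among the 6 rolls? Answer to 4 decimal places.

P(all 6 different) = 15/15 · 14/15 · ··· · 10/15 ≈ 0.3164.
P(at least two equal) = 1 − 0.3164 = 0.6836.

0.6836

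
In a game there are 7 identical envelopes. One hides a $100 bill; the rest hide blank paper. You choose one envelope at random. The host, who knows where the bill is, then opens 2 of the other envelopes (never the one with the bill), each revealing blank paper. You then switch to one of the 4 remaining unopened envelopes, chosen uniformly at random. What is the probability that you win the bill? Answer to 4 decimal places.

0.2143

Your original envelope holds the bill with probability 1/7, so the other 6 collectively hold it with probability 6/7.
The host can always find 2 empty envelopes to open, so the reveals don't change that 6/7; it is now spread over the 4 remaining unopened envelopes.
P(win by switching) = (6/7) · (1/4) = 3/14 ≈ 0.2143.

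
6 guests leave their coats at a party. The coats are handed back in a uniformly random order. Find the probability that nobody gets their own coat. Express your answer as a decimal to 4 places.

This is the derangement probability: permutations of 6 with no fixed point.
D(6) = 6! · (1 − 1/1! + 1/2! − ··· + (−1)^6/6!) = 265.
P = 265/720 = 53/144 ≈ 0.3681.

0.3681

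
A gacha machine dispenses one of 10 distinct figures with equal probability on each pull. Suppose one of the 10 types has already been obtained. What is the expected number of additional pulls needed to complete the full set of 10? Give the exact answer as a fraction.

7129/252

Starting from 1 distinct type, each trial gives a new one with probability (10−i)/10 when i types are held, so the wait for the next new type is 10/(10−i).
E = 10/9 + 10/8 + 10/7 + 10/6 + 10/5 + 10/4 + 10/3 + 10/2 + 10/1 = 7129/252.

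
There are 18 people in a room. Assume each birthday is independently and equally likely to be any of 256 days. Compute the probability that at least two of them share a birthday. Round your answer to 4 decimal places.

It's easier to compute the probability that all 18 are distinct.
P(all distinct) = 256/256 · 255/256 · ··· · 239/256 ≈ 0.5424.
So the probability of at least one match is 1 − 0.5424 = 0.4576.

0.4576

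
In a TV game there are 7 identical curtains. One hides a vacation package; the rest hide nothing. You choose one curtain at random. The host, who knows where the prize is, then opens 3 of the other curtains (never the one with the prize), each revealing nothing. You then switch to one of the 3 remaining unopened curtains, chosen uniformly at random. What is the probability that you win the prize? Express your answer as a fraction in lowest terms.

2/7

Your original curtain holds the prize with probability 1/7, so the other 6 collectively hold it with probability 6/7.
The host can always find 3 empty curtains to open, so the reveals don't change that 6/7; it is now spread over the 3 remaining unopened curtains.
P(win by switching) = (6/7) · (1/3) = 2/7.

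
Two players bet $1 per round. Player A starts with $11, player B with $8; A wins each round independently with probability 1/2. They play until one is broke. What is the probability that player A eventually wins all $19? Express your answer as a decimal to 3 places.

With a fair step, P(i) = ½P(i−1) + ½P(i+1) with P(0)=0, P(19)=1 has the linear solution P(i) = i/19.
P(11) = 11/19 ≈ 0.579.

0.579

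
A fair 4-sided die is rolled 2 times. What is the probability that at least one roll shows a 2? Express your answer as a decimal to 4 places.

P(no roll shows a 2) = (3/4)^2 ≈ 0.5625.
P(at least one) = 1 − 0.5625 = 0.4375.

0.4375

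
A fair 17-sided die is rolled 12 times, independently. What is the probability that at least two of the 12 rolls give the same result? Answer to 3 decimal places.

0.995

P(all 12 different) = 17/17 · 16/17 · ··· · 6/17 ≈ 0.005.
P(at least two equal) = 1 − 0.005 = 0.995.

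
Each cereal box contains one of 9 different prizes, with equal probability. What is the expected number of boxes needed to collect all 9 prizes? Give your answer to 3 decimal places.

After i distinct types are collected, each trial gives a new one with probability (9−i)/9, so the expected wait for the next new type is 9/(9−i).
E = 9/9 + 9/8 + 9/7 + 9/6 + 9/5 + 9/4 + 9/3 + 9/2 + 9/1 = 7129/280 ≈ 25.461.

25.461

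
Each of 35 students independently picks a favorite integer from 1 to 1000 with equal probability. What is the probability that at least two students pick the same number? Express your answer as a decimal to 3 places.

0.452

It's easier to compute the probability that all 35 are distinct.
P(all distinct) = 1000/1000 · 999/1000 · ··· · 966/1000 ≈ 0.548.
So the probability of at least one match is 1 − 0.548 = 0.452.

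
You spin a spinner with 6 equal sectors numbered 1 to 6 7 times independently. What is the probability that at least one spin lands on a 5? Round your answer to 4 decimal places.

P(no spin lands on a 5) = (5/6)^7 ≈ 0.2791.
P(at least one) = 1 − 0.2791 = 0.7209.

0.7209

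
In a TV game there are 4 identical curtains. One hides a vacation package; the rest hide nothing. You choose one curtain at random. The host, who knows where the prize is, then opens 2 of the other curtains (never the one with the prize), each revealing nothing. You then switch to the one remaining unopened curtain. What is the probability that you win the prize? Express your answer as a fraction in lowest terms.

Your original curtain holds the prize with probability 1/4, so the other 3 collectively hold it with probability 3/4.
The host can always find 2 empty curtains to open, so the reveals don't change that 3/4; it is now spread over the 1 remaining unopened curtain.
P(win by switching) = (3/4) · (1/1) = 3/4.

3/4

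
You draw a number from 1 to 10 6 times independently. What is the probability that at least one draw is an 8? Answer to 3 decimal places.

P(no draw is an 8) = (9/10)^6 ≈ 0.531.
P(at least one) = 1 − 0.531 = 0.469.

0.469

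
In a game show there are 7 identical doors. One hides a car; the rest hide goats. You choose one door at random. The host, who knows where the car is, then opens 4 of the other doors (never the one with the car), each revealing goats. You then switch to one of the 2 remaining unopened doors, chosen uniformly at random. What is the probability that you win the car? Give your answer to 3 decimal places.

0.429

Your original door holds the car with probability 1/7, so the other 6 collectively hold it with probability 6/7.
The host can always find 4 empty doors to open, so the reveals don't change that 6/7; it is now spread over the 2 remaining unopened doors.
P(win by switching) = (6/7) · (1/2) = 3/7 ≈ 0.429.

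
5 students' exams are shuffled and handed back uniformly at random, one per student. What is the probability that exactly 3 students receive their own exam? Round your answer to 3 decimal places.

Choose which 3 of the 5 are fixed: C(5,3) = 10 ways.
The remaining 2 must have no fixed point: D(2) = 1.
P = 10·1/120 = 1/12 ≈ 0.083.

0.083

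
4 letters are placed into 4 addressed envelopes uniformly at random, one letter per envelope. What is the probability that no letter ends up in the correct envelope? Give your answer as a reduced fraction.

This is the derangement probability: permutations of 4 with no fixed point.
D(4) = 4! · (1 − 1/1! + 1/2! − ··· + (−1)^4/4!) = 9.
P = 9/24 = 3/8.

3/8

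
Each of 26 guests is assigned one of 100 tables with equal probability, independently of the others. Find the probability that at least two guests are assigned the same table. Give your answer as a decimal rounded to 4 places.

It's easier to compute the probability that all 26 are distinct.
P(all distinct) = 100/100 · 99/100 · ··· · 75/100 ≈ 0.0282.
So the probability of at least one match is 1 − 0.0282 = 0.9718.

0.9718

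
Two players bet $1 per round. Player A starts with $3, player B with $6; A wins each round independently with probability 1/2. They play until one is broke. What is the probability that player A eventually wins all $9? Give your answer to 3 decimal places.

0.333

With a fair step, P(i) = ½P(i−1) + ½P(i+1) with P(0)=0, P(9)=1 has the linear solution P(i) = i/9.
P(3) = 3/9 = 1/3 ≈ 0.333.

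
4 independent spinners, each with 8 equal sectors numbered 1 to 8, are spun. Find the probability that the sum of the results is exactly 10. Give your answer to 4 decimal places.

There are 8^4 = 4096 equally likely outcomes.
The number of ordered 4-tuples from {1,…,8} summing to 10 is 84.
P(sum = 10) = 84/4096 = 21/1024 ≈ 0.0205.

0.0205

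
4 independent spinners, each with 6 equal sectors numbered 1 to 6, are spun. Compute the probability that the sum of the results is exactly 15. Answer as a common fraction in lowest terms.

35/324

There are 6^4 = 1296 equally likely outcomes.
The number of ordered 4-tuples from {1,…,6} summing to 15 is 140.
P(sum = 15) = 140/1296 = 35/324.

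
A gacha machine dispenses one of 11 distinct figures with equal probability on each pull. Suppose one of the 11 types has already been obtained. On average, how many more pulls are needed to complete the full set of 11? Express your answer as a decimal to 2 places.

32.22

Starting from 1 distinct type, each trial gives a new one with probability (11−i)/11 when i types are held, so the wait for the next new type is 11/(11−i).
E = 11/10 + 11/9 + 11/8 + 11/7 + 11/6 + 11/5 + 11/4 + 11/3 + 11/2 + 11/1 = 81191/2520 ≈ 32.22.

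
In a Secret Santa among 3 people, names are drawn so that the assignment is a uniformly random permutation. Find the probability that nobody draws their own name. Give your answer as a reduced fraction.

1/3

This is the derangement probability: permutations of 3 with no fixed point.
D(3) = 3! · (1 − 1/1! + 1/2! − ··· + (−1)^3/3!) = 2.
P = 2/6 = 1/3.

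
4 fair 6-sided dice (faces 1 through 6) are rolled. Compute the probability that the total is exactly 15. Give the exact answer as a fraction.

35/324

There are 6^4 = 1296 equally likely outcomes.
The number of ordered 4-tuples from {1,…,6} summing to 15 is 140.
P(sum = 15) = 140/1296 = 35/324.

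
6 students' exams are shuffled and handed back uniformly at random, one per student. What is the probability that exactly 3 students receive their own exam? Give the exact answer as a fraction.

Choose which 3 of the 6 are fixed: C(6,3) = 20 ways.
The remaining 3 must have no fixed point: D(3) = 2.
P = 20·2/720 = 1/18.

1/18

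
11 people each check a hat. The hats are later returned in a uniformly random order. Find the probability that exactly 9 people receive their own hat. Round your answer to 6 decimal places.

Choose which 9 of the 11 are fixed: C(11,9) = 55 ways.
The remaining 2 must have no fixed point: D(2) = 1.
P = 55·1/39916800 = 1/725760 ≈ 0.000001.

0.000001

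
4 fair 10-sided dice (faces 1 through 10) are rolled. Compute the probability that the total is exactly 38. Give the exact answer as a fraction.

1/1000

There are 10^4 = 10000 equally likely outcomes.
The number of ordered 4-tuples from {1,…,10} summing to 38 is 10.
P(sum = 38) = 10/10000 = 1/1000.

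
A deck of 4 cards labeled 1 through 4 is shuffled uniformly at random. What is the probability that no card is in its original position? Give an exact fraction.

This is the derangement probability: permutations of 4 with no fixed point.
D(4) = 4! · (1 − 1/1! + 1/2! − ··· + (−1)^4/4!) = 9.
P = 9/24 = 3/8.

3/8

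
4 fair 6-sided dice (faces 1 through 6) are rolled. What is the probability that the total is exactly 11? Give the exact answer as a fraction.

13/162

There are 6^4 = 1296 equally likely outcomes.
The number of ordered 4-tuples from {1,…,6} summing to 11 is 104.
P(sum = 11) = 104/1296 = 13/162.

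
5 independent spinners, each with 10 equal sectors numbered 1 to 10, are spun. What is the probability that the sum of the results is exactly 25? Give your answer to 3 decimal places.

0.056

There are 10^5 = 100000 equally likely outcomes.
The number of ordered 5-tuples from {1,…,10} summing to 25 is 5631.
P(sum = 25) = 5631/100000 ≈ 0.056.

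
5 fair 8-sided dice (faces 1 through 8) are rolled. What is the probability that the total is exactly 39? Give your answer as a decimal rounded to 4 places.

0.0002

There are 8^5 = 32768 equally likely outcomes.
The number of ordered 5-tuples from {1,…,8} summing to 39 is 5.
P(sum = 39) = 5/32768 ≈ 0.0002.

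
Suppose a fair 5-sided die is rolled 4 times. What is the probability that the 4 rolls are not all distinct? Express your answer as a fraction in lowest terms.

101/125

P(all 4 different) = 5/5 · 4/5 · ··· · 2/5 = 24/125.
P(at least two equal) = 1 − 24/125 = 101/125.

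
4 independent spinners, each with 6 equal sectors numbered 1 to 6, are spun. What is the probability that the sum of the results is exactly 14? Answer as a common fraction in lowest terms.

73/648

There are 6^4 = 1296 equally likely outcomes.
The number of ordered 4-tuples from {1,…,6} summing to 14 is 146.
P(sum = 14) = 146/1296 = 73/648.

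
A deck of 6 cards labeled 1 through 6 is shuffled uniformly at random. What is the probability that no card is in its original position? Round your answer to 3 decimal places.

0.368

This is the derangement probability: permutations of 6 with no fixed point.
D(6) = 6! · (1 − 1/1! + 1/2! − ··· + (−1)^6/6!) = 265.
P = 265/720 = 53/144 ≈ 0.368.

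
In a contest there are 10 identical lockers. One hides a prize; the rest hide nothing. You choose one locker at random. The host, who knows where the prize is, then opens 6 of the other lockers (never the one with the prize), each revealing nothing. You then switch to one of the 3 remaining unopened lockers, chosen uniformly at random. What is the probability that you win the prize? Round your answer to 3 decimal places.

0.300

Your original locker holds the prize with probability 1/10, so the other 9 collectively hold it with probability 9/10.
The host can always find 6 empty lockers to open, so the reveals don't change that 9/10; it is now spread over the 3 remaining unopened lockers.
P(win by switching) = (9/10) · (1/3) = 3/10 ≈ 0.300.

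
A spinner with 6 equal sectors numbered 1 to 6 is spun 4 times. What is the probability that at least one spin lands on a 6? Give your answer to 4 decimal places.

P(no spin lands on a 6) = (5/6)^4 ≈ 0.4823.
P(at least one) = 1 − 0.4823 = 0.5177.

0.5177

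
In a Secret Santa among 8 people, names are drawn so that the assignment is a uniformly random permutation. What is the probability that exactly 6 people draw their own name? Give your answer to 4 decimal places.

Choose which 6 of the 8 are fixed: C(8,6) = 28 ways.
The remaining 2 must have no fixed point: D(2) = 1.
P = 28·1/40320 = 1/1440 ≈ 0.0007.

0.0007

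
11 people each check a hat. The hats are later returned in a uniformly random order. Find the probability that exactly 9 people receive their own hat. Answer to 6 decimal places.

0.000001

Choose which 9 of the 11 are fixed: C(11,9) = 55 ways.
The remaining 2 must have no fixed point: D(2) = 1.
P = 55·1/39916800 = 1/725760 ≈ 0.000001.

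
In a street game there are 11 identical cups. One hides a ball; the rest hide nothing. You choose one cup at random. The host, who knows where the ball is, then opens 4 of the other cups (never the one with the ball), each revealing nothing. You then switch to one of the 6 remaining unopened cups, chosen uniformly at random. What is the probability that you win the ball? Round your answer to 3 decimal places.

0.152

Your original cup holds the ball with probability 1/11, so the other 10 collectively hold it with probability 10/11.
The host can always find 4 empty cups to open, so the reveals don't change that 10/11; it is now spread over the 6 remaining unopened cups.
P(win by switching) = (10/11) · (1/6) = 5/33 ≈ 0.152.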